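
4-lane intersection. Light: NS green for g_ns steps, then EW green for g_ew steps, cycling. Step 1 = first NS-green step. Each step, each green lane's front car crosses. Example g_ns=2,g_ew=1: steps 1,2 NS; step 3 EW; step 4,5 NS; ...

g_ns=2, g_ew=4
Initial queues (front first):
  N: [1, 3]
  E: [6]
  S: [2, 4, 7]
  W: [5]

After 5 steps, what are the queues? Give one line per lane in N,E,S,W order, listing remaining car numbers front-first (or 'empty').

Step 1 [NS]: N:car1-GO,E:wait,S:car2-GO,W:wait | queues: N=1 E=1 S=2 W=1
Step 2 [NS]: N:car3-GO,E:wait,S:car4-GO,W:wait | queues: N=0 E=1 S=1 W=1
Step 3 [EW]: N:wait,E:car6-GO,S:wait,W:car5-GO | queues: N=0 E=0 S=1 W=0
Step 4 [EW]: N:wait,E:empty,S:wait,W:empty | queues: N=0 E=0 S=1 W=0
Step 5 [EW]: N:wait,E:empty,S:wait,W:empty | queues: N=0 E=0 S=1 W=0

N: empty
E: empty
S: 7
W: empty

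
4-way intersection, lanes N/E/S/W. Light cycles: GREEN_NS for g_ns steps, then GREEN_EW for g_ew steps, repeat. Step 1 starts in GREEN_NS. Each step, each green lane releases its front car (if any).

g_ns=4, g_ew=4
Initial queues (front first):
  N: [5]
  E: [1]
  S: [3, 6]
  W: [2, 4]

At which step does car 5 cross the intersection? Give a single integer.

Step 1 [NS]: N:car5-GO,E:wait,S:car3-GO,W:wait | queues: N=0 E=1 S=1 W=2
Step 2 [NS]: N:empty,E:wait,S:car6-GO,W:wait | queues: N=0 E=1 S=0 W=2
Step 3 [NS]: N:empty,E:wait,S:empty,W:wait | queues: N=0 E=1 S=0 W=2
Step 4 [NS]: N:empty,E:wait,S:empty,W:wait | queues: N=0 E=1 S=0 W=2
Step 5 [EW]: N:wait,E:car1-GO,S:wait,W:car2-GO | queues: N=0 E=0 S=0 W=1
Step 6 [EW]: N:wait,E:empty,S:wait,W:car4-GO | queues: N=0 E=0 S=0 W=0
Car 5 crosses at step 1

1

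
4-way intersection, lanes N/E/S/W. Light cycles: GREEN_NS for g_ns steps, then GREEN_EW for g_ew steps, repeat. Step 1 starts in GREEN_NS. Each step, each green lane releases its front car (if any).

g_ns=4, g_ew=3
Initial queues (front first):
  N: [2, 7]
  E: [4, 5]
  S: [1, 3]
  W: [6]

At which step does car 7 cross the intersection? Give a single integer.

Step 1 [NS]: N:car2-GO,E:wait,S:car1-GO,W:wait | queues: N=1 E=2 S=1 W=1
Step 2 [NS]: N:car7-GO,E:wait,S:car3-GO,W:wait | queues: N=0 E=2 S=0 W=1
Step 3 [NS]: N:empty,E:wait,S:empty,W:wait | queues: N=0 E=2 S=0 W=1
Step 4 [NS]: N:empty,E:wait,S:empty,W:wait | queues: N=0 E=2 S=0 W=1
Step 5 [EW]: N:wait,E:car4-GO,S:wait,W:car6-GO | queues: N=0 E=1 S=0 W=0
Step 6 [EW]: N:wait,E:car5-GO,S:wait,W:empty | queues: N=0 E=0 S=0 W=0
Car 7 crosses at step 2

2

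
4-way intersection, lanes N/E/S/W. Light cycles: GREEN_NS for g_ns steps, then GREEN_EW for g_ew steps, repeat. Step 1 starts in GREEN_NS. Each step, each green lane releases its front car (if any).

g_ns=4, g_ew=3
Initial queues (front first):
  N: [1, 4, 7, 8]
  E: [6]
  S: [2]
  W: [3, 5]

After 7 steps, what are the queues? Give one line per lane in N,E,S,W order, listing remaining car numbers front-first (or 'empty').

Step 1 [NS]: N:car1-GO,E:wait,S:car2-GO,W:wait | queues: N=3 E=1 S=0 W=2
Step 2 [NS]: N:car4-GO,E:wait,S:empty,W:wait | queues: N=2 E=1 S=0 W=2
Step 3 [NS]: N:car7-GO,E:wait,S:empty,W:wait | queues: N=1 E=1 S=0 W=2
Step 4 [NS]: N:car8-GO,E:wait,S:empty,W:wait | queues: N=0 E=1 S=0 W=2
Step 5 [EW]: N:wait,E:car6-GO,S:wait,W:car3-GO | queues: N=0 E=0 S=0 W=1
Step 6 [EW]: N:wait,E:empty,S:wait,W:car5-GO | queues: N=0 E=0 S=0 W=0

N: empty
E: empty
S: empty
W: empty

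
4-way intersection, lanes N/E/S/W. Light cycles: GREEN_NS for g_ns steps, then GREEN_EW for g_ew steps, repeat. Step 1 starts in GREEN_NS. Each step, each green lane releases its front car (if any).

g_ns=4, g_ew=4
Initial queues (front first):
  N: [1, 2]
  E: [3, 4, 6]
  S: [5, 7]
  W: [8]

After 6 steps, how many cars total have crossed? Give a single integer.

Step 1 [NS]: N:car1-GO,E:wait,S:car5-GO,W:wait | queues: N=1 E=3 S=1 W=1
Step 2 [NS]: N:car2-GO,E:wait,S:car7-GO,W:wait | queues: N=0 E=3 S=0 W=1
Step 3 [NS]: N:empty,E:wait,S:empty,W:wait | queues: N=0 E=3 S=0 W=1
Step 4 [NS]: N:empty,E:wait,S:empty,W:wait | queues: N=0 E=3 S=0 W=1
Step 5 [EW]: N:wait,E:car3-GO,S:wait,W:car8-GO | queues: N=0 E=2 S=0 W=0
Step 6 [EW]: N:wait,E:car4-GO,S:wait,W:empty | queues: N=0 E=1 S=0 W=0
Cars crossed by step 6: 7

Answer: 7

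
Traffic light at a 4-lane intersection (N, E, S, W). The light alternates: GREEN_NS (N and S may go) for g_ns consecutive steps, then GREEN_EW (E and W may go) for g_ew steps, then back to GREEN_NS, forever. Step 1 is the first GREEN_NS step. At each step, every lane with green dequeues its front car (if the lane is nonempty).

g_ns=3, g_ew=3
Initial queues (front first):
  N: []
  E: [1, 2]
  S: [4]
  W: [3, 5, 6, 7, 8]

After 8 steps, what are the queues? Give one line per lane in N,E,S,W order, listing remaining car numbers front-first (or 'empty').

Step 1 [NS]: N:empty,E:wait,S:car4-GO,W:wait | queues: N=0 E=2 S=0 W=5
Step 2 [NS]: N:empty,E:wait,S:empty,W:wait | queues: N=0 E=2 S=0 W=5
Step 3 [NS]: N:empty,E:wait,S:empty,W:wait | queues: N=0 E=2 S=0 W=5
Step 4 [EW]: N:wait,E:car1-GO,S:wait,W:car3-GO | queues: N=0 E=1 S=0 W=4
Step 5 [EW]: N:wait,E:car2-GO,S:wait,W:car5-GO | queues: N=0 E=0 S=0 W=3
Step 6 [EW]: N:wait,E:empty,S:wait,W:car6-GO | queues: N=0 E=0 S=0 W=2
Step 7 [NS]: N:empty,E:wait,S:empty,W:wait | queues: N=0 E=0 S=0 W=2
Step 8 [NS]: N:empty,E:wait,S:empty,W:wait | queues: N=0 E=0 S=0 W=2

N: empty
E: empty
S: empty
W: 7 8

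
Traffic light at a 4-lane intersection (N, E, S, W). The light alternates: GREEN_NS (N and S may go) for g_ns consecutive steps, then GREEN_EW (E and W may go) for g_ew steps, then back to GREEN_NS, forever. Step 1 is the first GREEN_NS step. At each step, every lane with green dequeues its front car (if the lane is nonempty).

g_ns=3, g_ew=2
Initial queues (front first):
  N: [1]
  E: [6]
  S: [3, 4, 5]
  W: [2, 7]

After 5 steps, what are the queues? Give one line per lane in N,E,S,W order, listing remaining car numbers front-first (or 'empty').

Step 1 [NS]: N:car1-GO,E:wait,S:car3-GO,W:wait | queues: N=0 E=1 S=2 W=2
Step 2 [NS]: N:empty,E:wait,S:car4-GO,W:wait | queues: N=0 E=1 S=1 W=2
Step 3 [NS]: N:empty,E:wait,S:car5-GO,W:wait | queues: N=0 E=1 S=0 W=2
Step 4 [EW]: N:wait,E:car6-GO,S:wait,W:car2-GO | queues: N=0 E=0 S=0 W=1
Step 5 [EW]: N:wait,E:empty,S:wait,W:car7-GO | queues: N=0 E=0 S=0 W=0

N: empty
E: empty
S: empty
W: empty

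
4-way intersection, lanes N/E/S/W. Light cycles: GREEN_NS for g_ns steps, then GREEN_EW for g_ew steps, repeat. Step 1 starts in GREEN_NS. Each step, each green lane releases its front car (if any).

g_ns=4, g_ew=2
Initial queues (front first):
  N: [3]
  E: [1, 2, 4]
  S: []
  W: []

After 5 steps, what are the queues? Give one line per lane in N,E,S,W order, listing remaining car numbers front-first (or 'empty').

Step 1 [NS]: N:car3-GO,E:wait,S:empty,W:wait | queues: N=0 E=3 S=0 W=0
Step 2 [NS]: N:empty,E:wait,S:empty,W:wait | queues: N=0 E=3 S=0 W=0
Step 3 [NS]: N:empty,E:wait,S:empty,W:wait | queues: N=0 E=3 S=0 W=0
Step 4 [NS]: N:empty,E:wait,S:empty,W:wait | queues: N=0 E=3 S=0 W=0
Step 5 [EW]: N:wait,E:car1-GO,S:wait,W:empty | queues: N=0 E=2 S=0 W=0

N: empty
E: 2 4
S: empty
W: empty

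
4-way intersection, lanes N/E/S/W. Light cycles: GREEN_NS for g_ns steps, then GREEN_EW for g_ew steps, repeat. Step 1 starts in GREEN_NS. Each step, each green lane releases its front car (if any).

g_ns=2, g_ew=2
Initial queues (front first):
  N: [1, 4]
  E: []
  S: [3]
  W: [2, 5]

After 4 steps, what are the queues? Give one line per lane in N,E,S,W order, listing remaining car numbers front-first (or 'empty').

Step 1 [NS]: N:car1-GO,E:wait,S:car3-GO,W:wait | queues: N=1 E=0 S=0 W=2
Step 2 [NS]: N:car4-GO,E:wait,S:empty,W:wait | queues: N=0 E=0 S=0 W=2
Step 3 [EW]: N:wait,E:empty,S:wait,W:car2-GO | queues: N=0 E=0 S=0 W=1
Step 4 [EW]: N:wait,E:empty,S:wait,W:car5-GO | queues: N=0 E=0 S=0 W=0

N: empty
E: empty
S: empty
W: empty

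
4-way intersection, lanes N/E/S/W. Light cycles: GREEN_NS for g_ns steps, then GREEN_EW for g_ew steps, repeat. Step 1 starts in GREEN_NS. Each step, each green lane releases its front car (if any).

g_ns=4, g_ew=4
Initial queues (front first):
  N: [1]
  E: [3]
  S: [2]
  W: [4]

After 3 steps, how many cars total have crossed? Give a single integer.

Step 1 [NS]: N:car1-GO,E:wait,S:car2-GO,W:wait | queues: N=0 E=1 S=0 W=1
Step 2 [NS]: N:empty,E:wait,S:empty,W:wait | queues: N=0 E=1 S=0 W=1
Step 3 [NS]: N:empty,E:wait,S:empty,W:wait | queues: N=0 E=1 S=0 W=1
Cars crossed by step 3: 2

Answer: 2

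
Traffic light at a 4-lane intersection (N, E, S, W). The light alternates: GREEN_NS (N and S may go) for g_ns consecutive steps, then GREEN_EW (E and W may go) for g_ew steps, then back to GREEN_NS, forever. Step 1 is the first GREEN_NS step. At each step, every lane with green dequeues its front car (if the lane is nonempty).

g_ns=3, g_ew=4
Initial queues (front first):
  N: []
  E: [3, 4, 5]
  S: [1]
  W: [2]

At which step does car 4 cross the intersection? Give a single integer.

Step 1 [NS]: N:empty,E:wait,S:car1-GO,W:wait | queues: N=0 E=3 S=0 W=1
Step 2 [NS]: N:empty,E:wait,S:empty,W:wait | queues: N=0 E=3 S=0 W=1
Step 3 [NS]: N:empty,E:wait,S:empty,W:wait | queues: N=0 E=3 S=0 W=1
Step 4 [EW]: N:wait,E:car3-GO,S:wait,W:car2-GO | queues: N=0 E=2 S=0 W=0
Step 5 [EW]: N:wait,E:car4-GO,S:wait,W:empty | queues: N=0 E=1 S=0 W=0
Step 6 [EW]: N:wait,E:car5-GO,S:wait,W:empty | queues: N=0 E=0 S=0 W=0
Car 4 crosses at step 5

5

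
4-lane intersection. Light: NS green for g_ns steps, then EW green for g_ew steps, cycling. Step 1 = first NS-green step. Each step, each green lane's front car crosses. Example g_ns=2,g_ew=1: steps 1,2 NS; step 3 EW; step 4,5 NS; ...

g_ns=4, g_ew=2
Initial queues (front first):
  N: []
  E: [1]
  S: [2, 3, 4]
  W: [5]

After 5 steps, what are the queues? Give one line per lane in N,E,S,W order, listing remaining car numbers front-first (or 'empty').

Step 1 [NS]: N:empty,E:wait,S:car2-GO,W:wait | queues: N=0 E=1 S=2 W=1
Step 2 [NS]: N:empty,E:wait,S:car3-GO,W:wait | queues: N=0 E=1 S=1 W=1
Step 3 [NS]: N:empty,E:wait,S:car4-GO,W:wait | queues: N=0 E=1 S=0 W=1
Step 4 [NS]: N:empty,E:wait,S:empty,W:wait | queues: N=0 E=1 S=0 W=1
Step 5 [EW]: N:wait,E:car1-GO,S:wait,W:car5-GO | queues: N=0 E=0 S=0 W=0

N: empty
E: empty
S: empty
W: empty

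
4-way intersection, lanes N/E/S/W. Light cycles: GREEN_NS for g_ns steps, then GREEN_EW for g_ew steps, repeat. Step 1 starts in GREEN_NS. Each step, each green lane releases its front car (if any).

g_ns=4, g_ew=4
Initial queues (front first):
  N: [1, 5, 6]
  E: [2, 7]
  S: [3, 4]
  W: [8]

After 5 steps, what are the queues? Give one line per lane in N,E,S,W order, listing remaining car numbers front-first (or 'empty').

Step 1 [NS]: N:car1-GO,E:wait,S:car3-GO,W:wait | queues: N=2 E=2 S=1 W=1
Step 2 [NS]: N:car5-GO,E:wait,S:car4-GO,W:wait | queues: N=1 E=2 S=0 W=1
Step 3 [NS]: N:car6-GO,E:wait,S:empty,W:wait | queues: N=0 E=2 S=0 W=1
Step 4 [NS]: N:empty,E:wait,S:empty,W:wait | queues: N=0 E=2 S=0 W=1
Step 5 [EW]: N:wait,E:car2-GO,S:wait,W:car8-GO | queues: N=0 E=1 S=0 W=0

N: empty
E: 7
S: empty
W: empty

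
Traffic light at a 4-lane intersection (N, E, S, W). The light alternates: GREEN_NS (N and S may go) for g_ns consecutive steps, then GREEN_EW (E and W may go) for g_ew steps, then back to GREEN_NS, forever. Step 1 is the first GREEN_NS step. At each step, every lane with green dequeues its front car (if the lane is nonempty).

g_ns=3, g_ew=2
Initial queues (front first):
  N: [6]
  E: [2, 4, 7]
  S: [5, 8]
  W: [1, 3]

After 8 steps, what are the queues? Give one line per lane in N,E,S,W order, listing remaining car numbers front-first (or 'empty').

Step 1 [NS]: N:car6-GO,E:wait,S:car5-GO,W:wait | queues: N=0 E=3 S=1 W=2
Step 2 [NS]: N:empty,E:wait,S:car8-GO,W:wait | queues: N=0 E=3 S=0 W=2
Step 3 [NS]: N:empty,E:wait,S:empty,W:wait | queues: N=0 E=3 S=0 W=2
Step 4 [EW]: N:wait,E:car2-GO,S:wait,W:car1-GO | queues: N=0 E=2 S=0 W=1
Step 5 [EW]: N:wait,E:car4-GO,S:wait,W:car3-GO | queues: N=0 E=1 S=0 W=0
Step 6 [NS]: N:empty,E:wait,S:empty,W:wait | queues: N=0 E=1 S=0 W=0
Step 7 [NS]: N:empty,E:wait,S:empty,W:wait | queues: N=0 E=1 S=0 W=0
Step 8 [NS]: N:empty,E:wait,S:empty,W:wait | queues: N=0 E=1 S=0 W=0

N: empty
E: 7
S: empty
W: empty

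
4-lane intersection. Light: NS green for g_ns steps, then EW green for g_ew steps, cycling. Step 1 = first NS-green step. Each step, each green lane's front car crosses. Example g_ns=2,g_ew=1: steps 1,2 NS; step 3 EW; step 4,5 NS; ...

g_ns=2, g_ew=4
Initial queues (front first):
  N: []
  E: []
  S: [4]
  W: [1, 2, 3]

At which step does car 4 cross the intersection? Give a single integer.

Step 1 [NS]: N:empty,E:wait,S:car4-GO,W:wait | queues: N=0 E=0 S=0 W=3
Step 2 [NS]: N:empty,E:wait,S:empty,W:wait | queues: N=0 E=0 S=0 W=3
Step 3 [EW]: N:wait,E:empty,S:wait,W:car1-GO | queues: N=0 E=0 S=0 W=2
Step 4 [EW]: N:wait,E:empty,S:wait,W:car2-GO | queues: N=0 E=0 S=0 W=1
Step 5 [EW]: N:wait,E:empty,S:wait,W:car3-GO | queues: N=0 E=0 S=0 W=0
Car 4 crosses at step 1

1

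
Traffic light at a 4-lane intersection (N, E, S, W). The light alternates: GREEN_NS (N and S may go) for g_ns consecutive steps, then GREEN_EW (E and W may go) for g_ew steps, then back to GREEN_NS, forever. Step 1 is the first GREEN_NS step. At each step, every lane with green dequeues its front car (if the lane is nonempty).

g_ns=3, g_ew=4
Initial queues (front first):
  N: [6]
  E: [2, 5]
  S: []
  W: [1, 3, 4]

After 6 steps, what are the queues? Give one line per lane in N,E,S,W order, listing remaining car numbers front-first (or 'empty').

Step 1 [NS]: N:car6-GO,E:wait,S:empty,W:wait | queues: N=0 E=2 S=0 W=3
Step 2 [NS]: N:empty,E:wait,S:empty,W:wait | queues: N=0 E=2 S=0 W=3
Step 3 [NS]: N:empty,E:wait,S:empty,W:wait | queues: N=0 E=2 S=0 W=3
Step 4 [EW]: N:wait,E:car2-GO,S:wait,W:car1-GO | queues: N=0 E=1 S=0 W=2
Step 5 [EW]: N:wait,E:car5-GO,S:wait,W:car3-GO | queues: N=0 E=0 S=0 W=1
Step 6 [EW]: N:wait,E:empty,S:wait,W:car4-GO | queues: N=0 E=0 S=0 W=0

N: empty
E: empty
S: empty
W: empty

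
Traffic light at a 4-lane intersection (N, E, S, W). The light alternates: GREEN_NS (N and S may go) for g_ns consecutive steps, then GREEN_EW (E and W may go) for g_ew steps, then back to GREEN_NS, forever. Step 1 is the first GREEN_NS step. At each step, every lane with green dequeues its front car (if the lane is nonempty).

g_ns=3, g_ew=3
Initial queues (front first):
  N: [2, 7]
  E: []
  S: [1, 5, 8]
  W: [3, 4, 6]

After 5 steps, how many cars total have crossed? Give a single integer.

Answer: 7

Derivation:
Step 1 [NS]: N:car2-GO,E:wait,S:car1-GO,W:wait | queues: N=1 E=0 S=2 W=3
Step 2 [NS]: N:car7-GO,E:wait,S:car5-GO,W:wait | queues: N=0 E=0 S=1 W=3
Step 3 [NS]: N:empty,E:wait,S:car8-GO,W:wait | queues: N=0 E=0 S=0 W=3
Step 4 [EW]: N:wait,E:empty,S:wait,W:car3-GO | queues: N=0 E=0 S=0 W=2
Step 5 [EW]: N:wait,E:empty,S:wait,W:car4-GO | queues: N=0 E=0 S=0 W=1
Cars crossed by step 5: 7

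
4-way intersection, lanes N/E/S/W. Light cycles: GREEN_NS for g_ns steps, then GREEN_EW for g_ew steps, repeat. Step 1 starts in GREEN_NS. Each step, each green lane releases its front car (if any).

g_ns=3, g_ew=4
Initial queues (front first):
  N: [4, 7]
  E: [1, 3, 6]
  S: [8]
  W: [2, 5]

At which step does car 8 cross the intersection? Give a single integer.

Step 1 [NS]: N:car4-GO,E:wait,S:car8-GO,W:wait | queues: N=1 E=3 S=0 W=2
Step 2 [NS]: N:car7-GO,E:wait,S:empty,W:wait | queues: N=0 E=3 S=0 W=2
Step 3 [NS]: N:empty,E:wait,S:empty,W:wait | queues: N=0 E=3 S=0 W=2
Step 4 [EW]: N:wait,E:car1-GO,S:wait,W:car2-GO | queues: N=0 E=2 S=0 W=1
Step 5 [EW]: N:wait,E:car3-GO,S:wait,W:car5-GO | queues: N=0 E=1 S=0 W=0
Step 6 [EW]: N:wait,E:car6-GO,S:wait,W:empty | queues: N=0 E=0 S=0 W=0
Car 8 crosses at step 1

1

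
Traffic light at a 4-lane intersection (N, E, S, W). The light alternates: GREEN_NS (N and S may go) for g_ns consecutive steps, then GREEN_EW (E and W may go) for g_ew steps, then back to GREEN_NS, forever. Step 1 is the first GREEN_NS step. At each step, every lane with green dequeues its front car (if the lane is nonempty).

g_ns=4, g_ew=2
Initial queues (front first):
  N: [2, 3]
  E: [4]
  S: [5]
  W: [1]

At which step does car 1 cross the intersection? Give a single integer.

Step 1 [NS]: N:car2-GO,E:wait,S:car5-GO,W:wait | queues: N=1 E=1 S=0 W=1
Step 2 [NS]: N:car3-GO,E:wait,S:empty,W:wait | queues: N=0 E=1 S=0 W=1
Step 3 [NS]: N:empty,E:wait,S:empty,W:wait | queues: N=0 E=1 S=0 W=1
Step 4 [NS]: N:empty,E:wait,S:empty,W:wait | queues: N=0 E=1 S=0 W=1
Step 5 [EW]: N:wait,E:car4-GO,S:wait,W:car1-GO | queues: N=0 E=0 S=0 W=0
Car 1 crosses at step 5

5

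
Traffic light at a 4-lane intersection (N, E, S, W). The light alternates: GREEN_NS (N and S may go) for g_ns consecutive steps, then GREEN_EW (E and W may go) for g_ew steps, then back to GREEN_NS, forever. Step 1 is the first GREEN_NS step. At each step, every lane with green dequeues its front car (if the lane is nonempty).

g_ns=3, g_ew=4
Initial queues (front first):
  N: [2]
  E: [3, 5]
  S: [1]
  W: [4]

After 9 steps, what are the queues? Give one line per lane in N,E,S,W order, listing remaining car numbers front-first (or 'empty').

Step 1 [NS]: N:car2-GO,E:wait,S:car1-GO,W:wait | queues: N=0 E=2 S=0 W=1
Step 2 [NS]: N:empty,E:wait,S:empty,W:wait | queues: N=0 E=2 S=0 W=1
Step 3 [NS]: N:empty,E:wait,S:empty,W:wait | queues: N=0 E=2 S=0 W=1
Step 4 [EW]: N:wait,E:car3-GO,S:wait,W:car4-GO | queues: N=0 E=1 S=0 W=0
Step 5 [EW]: N:wait,E:car5-GO,S:wait,W:empty | queues: N=0 E=0 S=0 W=0

N: empty
E: empty
S: empty
W: empty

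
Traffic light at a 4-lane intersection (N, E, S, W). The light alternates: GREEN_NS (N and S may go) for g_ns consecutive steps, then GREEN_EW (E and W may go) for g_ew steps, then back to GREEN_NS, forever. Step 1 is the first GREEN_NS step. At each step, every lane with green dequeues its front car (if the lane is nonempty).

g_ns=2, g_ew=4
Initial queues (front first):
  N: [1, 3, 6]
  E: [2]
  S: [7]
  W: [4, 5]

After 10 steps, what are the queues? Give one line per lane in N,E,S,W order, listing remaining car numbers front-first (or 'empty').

Step 1 [NS]: N:car1-GO,E:wait,S:car7-GO,W:wait | queues: N=2 E=1 S=0 W=2
Step 2 [NS]: N:car3-GO,E:wait,S:empty,W:wait | queues: N=1 E=1 S=0 W=2
Step 3 [EW]: N:wait,E:car2-GO,S:wait,W:car4-GO | queues: N=1 E=0 S=0 W=1
Step 4 [EW]: N:wait,E:empty,S:wait,W:car5-GO | queues: N=1 E=0 S=0 W=0
Step 5 [EW]: N:wait,E:empty,S:wait,W:empty | queues: N=1 E=0 S=0 W=0
Step 6 [EW]: N:wait,E:empty,S:wait,W:empty | queues: N=1 E=0 S=0 W=0
Step 7 [NS]: N:car6-GO,E:wait,S:empty,W:wait | queues: N=0 E=0 S=0 W=0

N: empty
E: empty
S: empty
W: empty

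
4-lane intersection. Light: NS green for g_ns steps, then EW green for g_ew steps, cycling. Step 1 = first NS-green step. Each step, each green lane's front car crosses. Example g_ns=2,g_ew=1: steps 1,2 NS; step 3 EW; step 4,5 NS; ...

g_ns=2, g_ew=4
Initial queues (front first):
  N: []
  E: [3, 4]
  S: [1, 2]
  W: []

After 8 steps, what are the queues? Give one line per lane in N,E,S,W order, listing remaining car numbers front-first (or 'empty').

Step 1 [NS]: N:empty,E:wait,S:car1-GO,W:wait | queues: N=0 E=2 S=1 W=0
Step 2 [NS]: N:empty,E:wait,S:car2-GO,W:wait | queues: N=0 E=2 S=0 W=0
Step 3 [EW]: N:wait,E:car3-GO,S:wait,W:empty | queues: N=0 E=1 S=0 W=0
Step 4 [EW]: N:wait,E:car4-GO,S:wait,W:empty | queues: N=0 E=0 S=0 W=0

N: empty
E: empty
S: empty
W: empty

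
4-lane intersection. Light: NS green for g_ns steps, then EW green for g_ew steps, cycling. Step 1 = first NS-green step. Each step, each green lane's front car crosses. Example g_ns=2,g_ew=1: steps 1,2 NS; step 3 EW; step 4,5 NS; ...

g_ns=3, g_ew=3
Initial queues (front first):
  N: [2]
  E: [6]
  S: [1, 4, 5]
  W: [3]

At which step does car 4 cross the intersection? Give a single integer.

Step 1 [NS]: N:car2-GO,E:wait,S:car1-GO,W:wait | queues: N=0 E=1 S=2 W=1
Step 2 [NS]: N:empty,E:wait,S:car4-GO,W:wait | queues: N=0 E=1 S=1 W=1
Step 3 [NS]: N:empty,E:wait,S:car5-GO,W:wait | queues: N=0 E=1 S=0 W=1
Step 4 [EW]: N:wait,E:car6-GO,S:wait,W:car3-GO | queues: N=0 E=0 S=0 W=0
Car 4 crosses at step 2

2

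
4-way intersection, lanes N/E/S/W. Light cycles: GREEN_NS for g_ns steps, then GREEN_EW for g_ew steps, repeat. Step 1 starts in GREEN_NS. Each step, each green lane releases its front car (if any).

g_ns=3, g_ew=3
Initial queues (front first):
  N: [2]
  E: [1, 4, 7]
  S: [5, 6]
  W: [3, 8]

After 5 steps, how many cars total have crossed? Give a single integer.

Answer: 7

Derivation:
Step 1 [NS]: N:car2-GO,E:wait,S:car5-GO,W:wait | queues: N=0 E=3 S=1 W=2
Step 2 [NS]: N:empty,E:wait,S:car6-GO,W:wait | queues: N=0 E=3 S=0 W=2
Step 3 [NS]: N:empty,E:wait,S:empty,W:wait | queues: N=0 E=3 S=0 W=2
Step 4 [EW]: N:wait,E:car1-GO,S:wait,W:car3-GO | queues: N=0 E=2 S=0 W=1
Step 5 [EW]: N:wait,E:car4-GO,S:wait,W:car8-GO | queues: N=0 E=1 S=0 W=0
Cars crossed by step 5: 7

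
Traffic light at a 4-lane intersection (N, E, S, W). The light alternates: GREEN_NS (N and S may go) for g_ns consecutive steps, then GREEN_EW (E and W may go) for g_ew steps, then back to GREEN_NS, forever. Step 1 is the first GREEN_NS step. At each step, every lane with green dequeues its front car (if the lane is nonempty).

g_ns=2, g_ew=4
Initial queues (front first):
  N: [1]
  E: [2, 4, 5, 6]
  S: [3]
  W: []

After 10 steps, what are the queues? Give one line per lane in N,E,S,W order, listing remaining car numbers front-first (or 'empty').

Step 1 [NS]: N:car1-GO,E:wait,S:car3-GO,W:wait | queues: N=0 E=4 S=0 W=0
Step 2 [NS]: N:empty,E:wait,S:empty,W:wait | queues: N=0 E=4 S=0 W=0
Step 3 [EW]: N:wait,E:car2-GO,S:wait,W:empty | queues: N=0 E=3 S=0 W=0
Step 4 [EW]: N:wait,E:car4-GO,S:wait,W:empty | queues: N=0 E=2 S=0 W=0
Step 5 [EW]: N:wait,E:car5-GO,S:wait,W:empty | queues: N=0 E=1 S=0 W=0
Step 6 [EW]: N:wait,E:car6-GO,S:wait,W:empty | queues: N=0 E=0 S=0 W=0

N: empty
E: empty
S: empty
W: empty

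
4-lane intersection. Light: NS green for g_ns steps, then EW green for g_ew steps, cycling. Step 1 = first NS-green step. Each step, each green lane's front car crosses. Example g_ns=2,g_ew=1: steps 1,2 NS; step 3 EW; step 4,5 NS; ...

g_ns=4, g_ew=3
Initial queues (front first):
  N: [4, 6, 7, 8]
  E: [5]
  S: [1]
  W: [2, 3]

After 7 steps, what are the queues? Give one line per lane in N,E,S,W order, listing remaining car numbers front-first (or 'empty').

Step 1 [NS]: N:car4-GO,E:wait,S:car1-GO,W:wait | queues: N=3 E=1 S=0 W=2
Step 2 [NS]: N:car6-GO,E:wait,S:empty,W:wait | queues: N=2 E=1 S=0 W=2
Step 3 [NS]: N:car7-GO,E:wait,S:empty,W:wait | queues: N=1 E=1 S=0 W=2
Step 4 [NS]: N:car8-GO,E:wait,S:empty,W:wait | queues: N=0 E=1 S=0 W=2
Step 5 [EW]: N:wait,E:car5-GO,S:wait,W:car2-GO | queues: N=0 E=0 S=0 W=1
Step 6 [EW]: N:wait,E:empty,S:wait,W:car3-GO | queues: N=0 E=0 S=0 W=0

N: empty
E: empty
S: empty
W: empty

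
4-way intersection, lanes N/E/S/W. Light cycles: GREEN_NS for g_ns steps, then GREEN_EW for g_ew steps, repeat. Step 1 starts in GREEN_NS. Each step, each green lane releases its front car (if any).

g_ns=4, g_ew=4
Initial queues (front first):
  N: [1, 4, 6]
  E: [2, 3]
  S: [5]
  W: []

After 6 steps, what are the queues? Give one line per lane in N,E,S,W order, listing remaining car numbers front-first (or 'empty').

Step 1 [NS]: N:car1-GO,E:wait,S:car5-GO,W:wait | queues: N=2 E=2 S=0 W=0
Step 2 [NS]: N:car4-GO,E:wait,S:empty,W:wait | queues: N=1 E=2 S=0 W=0
Step 3 [NS]: N:car6-GO,E:wait,S:empty,W:wait | queues: N=0 E=2 S=0 W=0
Step 4 [NS]: N:empty,E:wait,S:empty,W:wait | queues: N=0 E=2 S=0 W=0
Step 5 [EW]: N:wait,E:car2-GO,S:wait,W:empty | queues: N=0 E=1 S=0 W=0
Step 6 [EW]: N:wait,E:car3-GO,S:wait,W:empty | queues: N=0 E=0 S=0 W=0

N: empty
E: empty
S: empty
W: empty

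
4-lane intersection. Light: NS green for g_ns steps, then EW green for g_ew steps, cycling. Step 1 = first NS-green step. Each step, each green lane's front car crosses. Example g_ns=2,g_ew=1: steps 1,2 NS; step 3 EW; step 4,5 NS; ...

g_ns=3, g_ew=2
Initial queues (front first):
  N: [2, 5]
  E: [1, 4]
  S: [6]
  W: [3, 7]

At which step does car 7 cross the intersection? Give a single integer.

Step 1 [NS]: N:car2-GO,E:wait,S:car6-GO,W:wait | queues: N=1 E=2 S=0 W=2
Step 2 [NS]: N:car5-GO,E:wait,S:empty,W:wait | queues: N=0 E=2 S=0 W=2
Step 3 [NS]: N:empty,E:wait,S:empty,W:wait | queues: N=0 E=2 S=0 W=2
Step 4 [EW]: N:wait,E:car1-GO,S:wait,W:car3-GO | queues: N=0 E=1 S=0 W=1
Step 5 [EW]: N:wait,E:car4-GO,S:wait,W:car7-GO | queues: N=0 E=0 S=0 W=0
Car 7 crosses at step 5

5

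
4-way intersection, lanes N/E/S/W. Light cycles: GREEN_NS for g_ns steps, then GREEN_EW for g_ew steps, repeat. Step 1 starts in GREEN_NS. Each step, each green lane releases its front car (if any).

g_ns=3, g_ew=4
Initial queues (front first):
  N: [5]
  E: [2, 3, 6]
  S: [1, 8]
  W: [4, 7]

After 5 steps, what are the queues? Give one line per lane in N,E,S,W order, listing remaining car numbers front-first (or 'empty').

Step 1 [NS]: N:car5-GO,E:wait,S:car1-GO,W:wait | queues: N=0 E=3 S=1 W=2
Step 2 [NS]: N:empty,E:wait,S:car8-GO,W:wait | queues: N=0 E=3 S=0 W=2
Step 3 [NS]: N:empty,E:wait,S:empty,W:wait | queues: N=0 E=3 S=0 W=2
Step 4 [EW]: N:wait,E:car2-GO,S:wait,W:car4-GO | queues: N=0 E=2 S=0 W=1
Step 5 [EW]: N:wait,E:car3-GO,S:wait,W:car7-GO | queues: N=0 E=1 S=0 W=0

N: empty
E: 6
S: empty
W: empty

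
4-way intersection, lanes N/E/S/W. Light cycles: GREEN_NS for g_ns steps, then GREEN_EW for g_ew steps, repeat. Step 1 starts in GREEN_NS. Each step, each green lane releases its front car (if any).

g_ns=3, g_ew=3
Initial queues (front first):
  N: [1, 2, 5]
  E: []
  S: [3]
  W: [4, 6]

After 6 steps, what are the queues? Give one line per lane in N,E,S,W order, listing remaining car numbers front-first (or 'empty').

Step 1 [NS]: N:car1-GO,E:wait,S:car3-GO,W:wait | queues: N=2 E=0 S=0 W=2
Step 2 [NS]: N:car2-GO,E:wait,S:empty,W:wait | queues: N=1 E=0 S=0 W=2
Step 3 [NS]: N:car5-GO,E:wait,S:empty,W:wait | queues: N=0 E=0 S=0 W=2
Step 4 [EW]: N:wait,E:empty,S:wait,W:car4-GO | queues: N=0 E=0 S=0 W=1
Step 5 [EW]: N:wait,E:empty,S:wait,W:car6-GO | queues: N=0 E=0 S=0 W=0

N: empty
E: empty
S: empty
W: empty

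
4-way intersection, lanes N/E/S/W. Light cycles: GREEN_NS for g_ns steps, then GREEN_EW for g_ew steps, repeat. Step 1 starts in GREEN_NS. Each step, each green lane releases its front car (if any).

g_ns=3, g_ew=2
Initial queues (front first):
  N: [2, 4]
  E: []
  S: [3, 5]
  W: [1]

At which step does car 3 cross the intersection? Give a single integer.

Step 1 [NS]: N:car2-GO,E:wait,S:car3-GO,W:wait | queues: N=1 E=0 S=1 W=1
Step 2 [NS]: N:car4-GO,E:wait,S:car5-GO,W:wait | queues: N=0 E=0 S=0 W=1
Step 3 [NS]: N:empty,E:wait,S:empty,W:wait | queues: N=0 E=0 S=0 W=1
Step 4 [EW]: N:wait,E:empty,S:wait,W:car1-GO | queues: N=0 E=0 S=0 W=0
Car 3 crosses at step 1

1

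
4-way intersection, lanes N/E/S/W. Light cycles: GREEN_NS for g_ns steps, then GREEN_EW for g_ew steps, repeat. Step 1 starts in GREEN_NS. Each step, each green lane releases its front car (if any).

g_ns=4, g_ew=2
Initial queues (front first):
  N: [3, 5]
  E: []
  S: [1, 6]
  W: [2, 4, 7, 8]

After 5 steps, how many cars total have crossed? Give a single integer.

Answer: 5

Derivation:
Step 1 [NS]: N:car3-GO,E:wait,S:car1-GO,W:wait | queues: N=1 E=0 S=1 W=4
Step 2 [NS]: N:car5-GO,E:wait,S:car6-GO,W:wait | queues: N=0 E=0 S=0 W=4
Step 3 [NS]: N:empty,E:wait,S:empty,W:wait | queues: N=0 E=0 S=0 W=4
Step 4 [NS]: N:empty,E:wait,S:empty,W:wait | queues: N=0 E=0 S=0 W=4
Step 5 [EW]: N:wait,E:empty,S:wait,W:car2-GO | queues: N=0 E=0 S=0 W=3
Cars crossed by step 5: 5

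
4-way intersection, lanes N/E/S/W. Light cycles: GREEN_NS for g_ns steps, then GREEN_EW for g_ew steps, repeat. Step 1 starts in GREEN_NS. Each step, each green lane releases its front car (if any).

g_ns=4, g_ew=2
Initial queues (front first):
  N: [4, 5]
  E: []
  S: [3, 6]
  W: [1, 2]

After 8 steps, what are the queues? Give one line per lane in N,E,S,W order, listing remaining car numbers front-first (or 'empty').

Step 1 [NS]: N:car4-GO,E:wait,S:car3-GO,W:wait | queues: N=1 E=0 S=1 W=2
Step 2 [NS]: N:car5-GO,E:wait,S:car6-GO,W:wait | queues: N=0 E=0 S=0 W=2
Step 3 [NS]: N:empty,E:wait,S:empty,W:wait | queues: N=0 E=0 S=0 W=2
Step 4 [NS]: N:empty,E:wait,S:empty,W:wait | queues: N=0 E=0 S=0 W=2
Step 5 [EW]: N:wait,E:empty,S:wait,W:car1-GO | queues: N=0 E=0 S=0 W=1
Step 6 [EW]: N:wait,E:empty,S:wait,W:car2-GO | queues: N=0 E=0 S=0 W=0

N: empty
E: empty
S: empty
W: empty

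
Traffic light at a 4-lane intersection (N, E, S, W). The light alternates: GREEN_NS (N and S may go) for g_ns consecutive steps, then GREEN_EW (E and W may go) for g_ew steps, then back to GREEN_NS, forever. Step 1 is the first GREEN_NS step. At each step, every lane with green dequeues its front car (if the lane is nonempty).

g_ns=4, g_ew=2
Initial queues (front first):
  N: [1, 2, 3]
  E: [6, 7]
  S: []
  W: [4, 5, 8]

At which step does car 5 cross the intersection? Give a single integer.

Step 1 [NS]: N:car1-GO,E:wait,S:empty,W:wait | queues: N=2 E=2 S=0 W=3
Step 2 [NS]: N:car2-GO,E:wait,S:empty,W:wait | queues: N=1 E=2 S=0 W=3
Step 3 [NS]: N:car3-GO,E:wait,S:empty,W:wait | queues: N=0 E=2 S=0 W=3
Step 4 [NS]: N:empty,E:wait,S:empty,W:wait | queues: N=0 E=2 S=0 W=3
Step 5 [EW]: N:wait,E:car6-GO,S:wait,W:car4-GO | queues: N=0 E=1 S=0 W=2
Step 6 [EW]: N:wait,E:car7-GO,S:wait,W:car5-GO | queues: N=0 E=0 S=0 W=1
Step 7 [NS]: N:empty,E:wait,S:empty,W:wait | queues: N=0 E=0 S=0 W=1
Step 8 [NS]: N:empty,E:wait,S:empty,W:wait | queues: N=0 E=0 S=0 W=1
Step 9 [NS]: N:empty,E:wait,S:empty,W:wait | queues: N=0 E=0 S=0 W=1
Step 10 [NS]: N:empty,E:wait,S:empty,W:wait | queues: N=0 E=0 S=0 W=1
Step 11 [EW]: N:wait,E:empty,S:wait,W:car8-GO | queues: N=0 E=0 S=0 W=0
Car 5 crosses at step 6

6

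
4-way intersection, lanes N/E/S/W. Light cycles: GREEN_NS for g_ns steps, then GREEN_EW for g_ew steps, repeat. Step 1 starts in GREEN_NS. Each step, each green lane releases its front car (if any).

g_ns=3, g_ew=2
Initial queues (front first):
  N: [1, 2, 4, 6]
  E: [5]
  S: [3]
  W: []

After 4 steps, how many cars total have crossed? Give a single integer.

Answer: 5

Derivation:
Step 1 [NS]: N:car1-GO,E:wait,S:car3-GO,W:wait | queues: N=3 E=1 S=0 W=0
Step 2 [NS]: N:car2-GO,E:wait,S:empty,W:wait | queues: N=2 E=1 S=0 W=0
Step 3 [NS]: N:car4-GO,E:wait,S:empty,W:wait | queues: N=1 E=1 S=0 W=0
Step 4 [EW]: N:wait,E:car5-GO,S:wait,W:empty | queues: N=1 E=0 S=0 W=0
Cars crossed by step 4: 5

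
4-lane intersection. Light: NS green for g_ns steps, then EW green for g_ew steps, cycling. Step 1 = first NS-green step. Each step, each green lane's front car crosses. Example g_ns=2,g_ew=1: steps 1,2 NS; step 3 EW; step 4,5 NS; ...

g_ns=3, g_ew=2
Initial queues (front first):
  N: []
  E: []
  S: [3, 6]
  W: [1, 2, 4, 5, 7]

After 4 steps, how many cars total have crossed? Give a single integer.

Step 1 [NS]: N:empty,E:wait,S:car3-GO,W:wait | queues: N=0 E=0 S=1 W=5
Step 2 [NS]: N:empty,E:wait,S:car6-GO,W:wait | queues: N=0 E=0 S=0 W=5
Step 3 [NS]: N:empty,E:wait,S:empty,W:wait | queues: N=0 E=0 S=0 W=5
Step 4 [EW]: N:wait,E:empty,S:wait,W:car1-GO | queues: N=0 E=0 S=0 W=4
Cars crossed by step 4: 3

Answer: 3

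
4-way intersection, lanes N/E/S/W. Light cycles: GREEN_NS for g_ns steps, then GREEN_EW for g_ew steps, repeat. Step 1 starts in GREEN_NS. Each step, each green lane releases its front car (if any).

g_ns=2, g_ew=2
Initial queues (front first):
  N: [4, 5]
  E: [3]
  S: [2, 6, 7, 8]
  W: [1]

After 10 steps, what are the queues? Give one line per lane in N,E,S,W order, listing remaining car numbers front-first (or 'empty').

Step 1 [NS]: N:car4-GO,E:wait,S:car2-GO,W:wait | queues: N=1 E=1 S=3 W=1
Step 2 [NS]: N:car5-GO,E:wait,S:car6-GO,W:wait | queues: N=0 E=1 S=2 W=1
Step 3 [EW]: N:wait,E:car3-GO,S:wait,W:car1-GO | queues: N=0 E=0 S=2 W=0
Step 4 [EW]: N:wait,E:empty,S:wait,W:empty | queues: N=0 E=0 S=2 W=0
Step 5 [NS]: N:empty,E:wait,S:car7-GO,W:wait | queues: N=0 E=0 S=1 W=0
Step 6 [NS]: N:empty,E:wait,S:car8-GO,W:wait | queues: N=0 E=0 S=0 W=0

N: empty
E: empty
S: empty
W: empty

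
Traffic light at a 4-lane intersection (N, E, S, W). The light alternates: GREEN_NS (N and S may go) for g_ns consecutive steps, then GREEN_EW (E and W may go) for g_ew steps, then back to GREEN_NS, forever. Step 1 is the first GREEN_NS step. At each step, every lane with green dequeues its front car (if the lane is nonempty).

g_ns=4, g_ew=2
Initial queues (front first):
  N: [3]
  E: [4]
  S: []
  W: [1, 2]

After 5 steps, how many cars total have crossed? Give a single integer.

Answer: 3

Derivation:
Step 1 [NS]: N:car3-GO,E:wait,S:empty,W:wait | queues: N=0 E=1 S=0 W=2
Step 2 [NS]: N:empty,E:wait,S:empty,W:wait | queues: N=0 E=1 S=0 W=2
Step 3 [NS]: N:empty,E:wait,S:empty,W:wait | queues: N=0 E=1 S=0 W=2
Step 4 [NS]: N:empty,E:wait,S:empty,W:wait | queues: N=0 E=1 S=0 W=2
Step 5 [EW]: N:wait,E:car4-GO,S:wait,W:car1-GO | queues: N=0 E=0 S=0 W=1
Cars crossed by step 5: 3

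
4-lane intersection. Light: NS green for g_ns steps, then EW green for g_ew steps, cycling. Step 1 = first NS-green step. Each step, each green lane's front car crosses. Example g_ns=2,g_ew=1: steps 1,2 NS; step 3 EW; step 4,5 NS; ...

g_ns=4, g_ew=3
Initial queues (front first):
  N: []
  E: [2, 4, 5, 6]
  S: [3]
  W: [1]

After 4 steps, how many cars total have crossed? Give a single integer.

Answer: 1

Derivation:
Step 1 [NS]: N:empty,E:wait,S:car3-GO,W:wait | queues: N=0 E=4 S=0 W=1
Step 2 [NS]: N:empty,E:wait,S:empty,W:wait | queues: N=0 E=4 S=0 W=1
Step 3 [NS]: N:empty,E:wait,S:empty,W:wait | queues: N=0 E=4 S=0 W=1
Step 4 [NS]: N:empty,E:wait,S:empty,W:wait | queues: N=0 E=4 S=0 W=1
Cars crossed by step 4: 1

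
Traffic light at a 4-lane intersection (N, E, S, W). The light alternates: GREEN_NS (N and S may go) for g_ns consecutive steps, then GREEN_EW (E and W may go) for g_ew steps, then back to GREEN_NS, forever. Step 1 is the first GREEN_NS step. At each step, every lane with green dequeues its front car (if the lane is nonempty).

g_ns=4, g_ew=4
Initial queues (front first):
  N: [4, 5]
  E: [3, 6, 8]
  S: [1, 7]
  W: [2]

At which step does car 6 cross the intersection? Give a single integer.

Step 1 [NS]: N:car4-GO,E:wait,S:car1-GO,W:wait | queues: N=1 E=3 S=1 W=1
Step 2 [NS]: N:car5-GO,E:wait,S:car7-GO,W:wait | queues: N=0 E=3 S=0 W=1
Step 3 [NS]: N:empty,E:wait,S:empty,W:wait | queues: N=0 E=3 S=0 W=1
Step 4 [NS]: N:empty,E:wait,S:empty,W:wait | queues: N=0 E=3 S=0 W=1
Step 5 [EW]: N:wait,E:car3-GO,S:wait,W:car2-GO | queues: N=0 E=2 S=0 W=0
Step 6 [EW]: N:wait,E:car6-GO,S:wait,W:empty | queues: N=0 E=1 S=0 W=0
Step 7 [EW]: N:wait,E:car8-GO,S:wait,W:empty | queues: N=0 E=0 S=0 W=0
Car 6 crosses at step 6

6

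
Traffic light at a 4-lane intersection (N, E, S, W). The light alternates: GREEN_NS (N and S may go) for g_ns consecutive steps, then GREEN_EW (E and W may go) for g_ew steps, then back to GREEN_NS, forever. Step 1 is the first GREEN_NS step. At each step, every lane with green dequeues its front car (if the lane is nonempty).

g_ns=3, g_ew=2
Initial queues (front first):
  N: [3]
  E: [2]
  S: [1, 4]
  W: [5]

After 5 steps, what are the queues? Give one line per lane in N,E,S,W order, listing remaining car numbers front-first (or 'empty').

Step 1 [NS]: N:car3-GO,E:wait,S:car1-GO,W:wait | queues: N=0 E=1 S=1 W=1
Step 2 [NS]: N:empty,E:wait,S:car4-GO,W:wait | queues: N=0 E=1 S=0 W=1
Step 3 [NS]: N:empty,E:wait,S:empty,W:wait | queues: N=0 E=1 S=0 W=1
Step 4 [EW]: N:wait,E:car2-GO,S:wait,W:car5-GO | queues: N=0 E=0 S=0 W=0

N: empty
E: empty
S: empty
W: empty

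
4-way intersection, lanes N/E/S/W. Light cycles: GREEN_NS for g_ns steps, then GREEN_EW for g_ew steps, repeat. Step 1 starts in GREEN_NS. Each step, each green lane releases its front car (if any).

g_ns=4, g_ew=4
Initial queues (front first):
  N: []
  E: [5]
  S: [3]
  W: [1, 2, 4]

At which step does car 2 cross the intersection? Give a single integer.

Step 1 [NS]: N:empty,E:wait,S:car3-GO,W:wait | queues: N=0 E=1 S=0 W=3
Step 2 [NS]: N:empty,E:wait,S:empty,W:wait | queues: N=0 E=1 S=0 W=3
Step 3 [NS]: N:empty,E:wait,S:empty,W:wait | queues: N=0 E=1 S=0 W=3
Step 4 [NS]: N:empty,E:wait,S:empty,W:wait | queues: N=0 E=1 S=0 W=3
Step 5 [EW]: N:wait,E:car5-GO,S:wait,W:car1-GO | queues: N=0 E=0 S=0 W=2
Step 6 [EW]: N:wait,E:empty,S:wait,W:car2-GO | queues: N=0 E=0 S=0 W=1
Step 7 [EW]: N:wait,E:empty,S:wait,W:car4-GO | queues: N=0 E=0 S=0 W=0
Car 2 crosses at step 6

6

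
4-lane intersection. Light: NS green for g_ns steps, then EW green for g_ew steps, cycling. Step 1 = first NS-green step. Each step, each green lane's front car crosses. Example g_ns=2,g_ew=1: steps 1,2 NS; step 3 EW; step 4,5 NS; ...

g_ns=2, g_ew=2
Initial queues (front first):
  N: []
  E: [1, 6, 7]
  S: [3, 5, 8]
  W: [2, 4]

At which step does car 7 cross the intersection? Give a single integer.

Step 1 [NS]: N:empty,E:wait,S:car3-GO,W:wait | queues: N=0 E=3 S=2 W=2
Step 2 [NS]: N:empty,E:wait,S:car5-GO,W:wait | queues: N=0 E=3 S=1 W=2
Step 3 [EW]: N:wait,E:car1-GO,S:wait,W:car2-GO | queues: N=0 E=2 S=1 W=1
Step 4 [EW]: N:wait,E:car6-GO,S:wait,W:car4-GO | queues: N=0 E=1 S=1 W=0
Step 5 [NS]: N:empty,E:wait,S:car8-GO,W:wait | queues: N=0 E=1 S=0 W=0
Step 6 [NS]: N:empty,E:wait,S:empty,W:wait | queues: N=0 E=1 S=0 W=0
Step 7 [EW]: N:wait,E:car7-GO,S:wait,W:empty | queues: N=0 E=0 S=0 W=0
Car 7 crosses at step 7

7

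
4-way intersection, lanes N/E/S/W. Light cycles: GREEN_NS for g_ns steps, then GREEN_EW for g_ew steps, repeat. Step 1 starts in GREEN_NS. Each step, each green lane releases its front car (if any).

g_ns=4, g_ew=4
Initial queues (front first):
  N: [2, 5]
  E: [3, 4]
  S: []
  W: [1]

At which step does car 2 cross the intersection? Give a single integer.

Step 1 [NS]: N:car2-GO,E:wait,S:empty,W:wait | queues: N=1 E=2 S=0 W=1
Step 2 [NS]: N:car5-GO,E:wait,S:empty,W:wait | queues: N=0 E=2 S=0 W=1
Step 3 [NS]: N:empty,E:wait,S:empty,W:wait | queues: N=0 E=2 S=0 W=1
Step 4 [NS]: N:empty,E:wait,S:empty,W:wait | queues: N=0 E=2 S=0 W=1
Step 5 [EW]: N:wait,E:car3-GO,S:wait,W:car1-GO | queues: N=0 E=1 S=0 W=0
Step 6 [EW]: N:wait,E:car4-GO,S:wait,W:empty | queues: N=0 E=0 S=0 W=0
Car 2 crosses at step 1

1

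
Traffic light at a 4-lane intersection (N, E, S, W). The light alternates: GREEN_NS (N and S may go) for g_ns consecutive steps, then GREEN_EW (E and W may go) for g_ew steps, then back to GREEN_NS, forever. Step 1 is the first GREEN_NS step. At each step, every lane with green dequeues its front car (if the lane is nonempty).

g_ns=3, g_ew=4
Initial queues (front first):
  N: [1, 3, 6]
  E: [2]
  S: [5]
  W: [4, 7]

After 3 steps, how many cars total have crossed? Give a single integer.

Answer: 4

Derivation:
Step 1 [NS]: N:car1-GO,E:wait,S:car5-GO,W:wait | queues: N=2 E=1 S=0 W=2
Step 2 [NS]: N:car3-GO,E:wait,S:empty,W:wait | queues: N=1 E=1 S=0 W=2
Step 3 [NS]: N:car6-GO,E:wait,S:empty,W:wait | queues: N=0 E=1 S=0 W=2
Cars crossed by step 3: 4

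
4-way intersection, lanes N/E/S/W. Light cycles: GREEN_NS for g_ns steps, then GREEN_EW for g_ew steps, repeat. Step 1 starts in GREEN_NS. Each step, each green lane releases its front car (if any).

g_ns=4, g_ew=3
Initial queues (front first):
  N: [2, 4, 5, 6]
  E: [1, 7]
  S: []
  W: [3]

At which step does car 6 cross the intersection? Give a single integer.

Step 1 [NS]: N:car2-GO,E:wait,S:empty,W:wait | queues: N=3 E=2 S=0 W=1
Step 2 [NS]: N:car4-GO,E:wait,S:empty,W:wait | queues: N=2 E=2 S=0 W=1
Step 3 [NS]: N:car5-GO,E:wait,S:empty,W:wait | queues: N=1 E=2 S=0 W=1
Step 4 [NS]: N:car6-GO,E:wait,S:empty,W:wait | queues: N=0 E=2 S=0 W=1
Step 5 [EW]: N:wait,E:car1-GO,S:wait,W:car3-GO | queues: N=0 E=1 S=0 W=0
Step 6 [EW]: N:wait,E:car7-GO,S:wait,W:empty | queues: N=0 E=0 S=0 W=0
Car 6 crosses at step 4

4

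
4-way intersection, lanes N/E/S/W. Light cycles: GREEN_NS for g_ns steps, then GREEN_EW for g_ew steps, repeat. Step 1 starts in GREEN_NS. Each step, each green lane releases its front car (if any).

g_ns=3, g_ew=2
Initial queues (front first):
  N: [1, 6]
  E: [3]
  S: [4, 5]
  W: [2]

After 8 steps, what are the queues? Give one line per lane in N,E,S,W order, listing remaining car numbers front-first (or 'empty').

Step 1 [NS]: N:car1-GO,E:wait,S:car4-GO,W:wait | queues: N=1 E=1 S=1 W=1
Step 2 [NS]: N:car6-GO,E:wait,S:car5-GO,W:wait | queues: N=0 E=1 S=0 W=1
Step 3 [NS]: N:empty,E:wait,S:empty,W:wait | queues: N=0 E=1 S=0 W=1
Step 4 [EW]: N:wait,E:car3-GO,S:wait,W:car2-GO | queues: N=0 E=0 S=0 W=0

N: empty
E: empty
S: empty
W: empty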